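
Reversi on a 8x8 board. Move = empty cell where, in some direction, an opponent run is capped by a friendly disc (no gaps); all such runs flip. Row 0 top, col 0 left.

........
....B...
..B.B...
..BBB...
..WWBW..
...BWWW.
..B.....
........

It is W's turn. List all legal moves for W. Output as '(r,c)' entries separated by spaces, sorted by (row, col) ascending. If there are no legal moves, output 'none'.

(0,3): no bracket -> illegal
(0,4): flips 4 -> legal
(0,5): no bracket -> illegal
(1,1): flips 3 -> legal
(1,2): flips 2 -> legal
(1,3): no bracket -> illegal
(1,5): flips 2 -> legal
(2,1): flips 1 -> legal
(2,3): flips 2 -> legal
(2,5): flips 1 -> legal
(3,1): no bracket -> illegal
(3,5): no bracket -> illegal
(4,1): no bracket -> illegal
(5,1): no bracket -> illegal
(5,2): flips 1 -> legal
(6,1): no bracket -> illegal
(6,3): flips 1 -> legal
(6,4): flips 1 -> legal
(7,1): no bracket -> illegal
(7,2): no bracket -> illegal
(7,3): no bracket -> illegal

Answer: (0,4) (1,1) (1,2) (1,5) (2,1) (2,3) (2,5) (5,2) (6,3) (6,4)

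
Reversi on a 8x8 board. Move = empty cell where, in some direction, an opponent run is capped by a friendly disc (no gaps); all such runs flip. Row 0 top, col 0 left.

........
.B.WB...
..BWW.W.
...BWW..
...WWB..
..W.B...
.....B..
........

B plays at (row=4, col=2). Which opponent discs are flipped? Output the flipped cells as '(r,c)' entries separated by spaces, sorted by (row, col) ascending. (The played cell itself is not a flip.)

Dir NW: first cell '.' (not opp) -> no flip
Dir N: first cell '.' (not opp) -> no flip
Dir NE: first cell 'B' (not opp) -> no flip
Dir W: first cell '.' (not opp) -> no flip
Dir E: opp run (4,3) (4,4) capped by B -> flip
Dir SW: first cell '.' (not opp) -> no flip
Dir S: opp run (5,2), next='.' -> no flip
Dir SE: first cell '.' (not opp) -> no flip

Answer: (4,3) (4,4)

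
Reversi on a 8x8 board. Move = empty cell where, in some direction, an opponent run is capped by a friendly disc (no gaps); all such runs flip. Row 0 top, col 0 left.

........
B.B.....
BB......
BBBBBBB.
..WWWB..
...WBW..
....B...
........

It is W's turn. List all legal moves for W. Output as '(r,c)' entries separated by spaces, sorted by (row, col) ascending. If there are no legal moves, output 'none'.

Answer: (2,2) (2,3) (2,4) (2,5) (2,6) (4,6) (6,5) (7,3) (7,4) (7,5)

Derivation:
(0,0): no bracket -> illegal
(0,1): no bracket -> illegal
(0,2): no bracket -> illegal
(0,3): no bracket -> illegal
(1,1): no bracket -> illegal
(1,3): no bracket -> illegal
(2,2): flips 2 -> legal
(2,3): flips 1 -> legal
(2,4): flips 2 -> legal
(2,5): flips 3 -> legal
(2,6): flips 1 -> legal
(2,7): no bracket -> illegal
(3,7): no bracket -> illegal
(4,0): no bracket -> illegal
(4,1): no bracket -> illegal
(4,6): flips 1 -> legal
(4,7): no bracket -> illegal
(5,6): no bracket -> illegal
(6,3): no bracket -> illegal
(6,5): flips 1 -> legal
(7,3): flips 1 -> legal
(7,4): flips 2 -> legal
(7,5): flips 1 -> legal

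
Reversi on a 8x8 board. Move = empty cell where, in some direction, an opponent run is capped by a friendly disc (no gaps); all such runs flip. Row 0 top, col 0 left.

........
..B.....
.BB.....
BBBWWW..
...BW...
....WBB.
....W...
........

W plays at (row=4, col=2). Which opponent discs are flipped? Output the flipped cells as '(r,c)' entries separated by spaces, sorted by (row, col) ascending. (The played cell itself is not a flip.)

Dir NW: opp run (3,1), next='.' -> no flip
Dir N: opp run (3,2) (2,2) (1,2), next='.' -> no flip
Dir NE: first cell 'W' (not opp) -> no flip
Dir W: first cell '.' (not opp) -> no flip
Dir E: opp run (4,3) capped by W -> flip
Dir SW: first cell '.' (not opp) -> no flip
Dir S: first cell '.' (not opp) -> no flip
Dir SE: first cell '.' (not opp) -> no flip

Answer: (4,3)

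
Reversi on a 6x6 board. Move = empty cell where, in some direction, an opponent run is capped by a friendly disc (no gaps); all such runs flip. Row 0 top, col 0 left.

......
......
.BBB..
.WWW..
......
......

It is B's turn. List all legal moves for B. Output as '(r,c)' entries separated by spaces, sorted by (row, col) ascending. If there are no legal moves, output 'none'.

(2,0): no bracket -> illegal
(2,4): no bracket -> illegal
(3,0): no bracket -> illegal
(3,4): no bracket -> illegal
(4,0): flips 1 -> legal
(4,1): flips 2 -> legal
(4,2): flips 1 -> legal
(4,3): flips 2 -> legal
(4,4): flips 1 -> legal

Answer: (4,0) (4,1) (4,2) (4,3) (4,4)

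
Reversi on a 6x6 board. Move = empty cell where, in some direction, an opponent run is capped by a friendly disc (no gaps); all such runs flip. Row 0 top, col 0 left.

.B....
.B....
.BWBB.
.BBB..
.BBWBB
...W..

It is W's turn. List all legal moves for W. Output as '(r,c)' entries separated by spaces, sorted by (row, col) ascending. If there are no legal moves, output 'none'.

(0,0): flips 1 -> legal
(0,2): no bracket -> illegal
(1,0): flips 2 -> legal
(1,2): no bracket -> illegal
(1,3): flips 2 -> legal
(1,4): no bracket -> illegal
(1,5): no bracket -> illegal
(2,0): flips 3 -> legal
(2,5): flips 2 -> legal
(3,0): no bracket -> illegal
(3,4): no bracket -> illegal
(3,5): flips 1 -> legal
(4,0): flips 3 -> legal
(5,0): no bracket -> illegal
(5,1): no bracket -> illegal
(5,2): flips 2 -> legal
(5,4): no bracket -> illegal
(5,5): flips 2 -> legal

Answer: (0,0) (1,0) (1,3) (2,0) (2,5) (3,5) (4,0) (5,2) (5,5)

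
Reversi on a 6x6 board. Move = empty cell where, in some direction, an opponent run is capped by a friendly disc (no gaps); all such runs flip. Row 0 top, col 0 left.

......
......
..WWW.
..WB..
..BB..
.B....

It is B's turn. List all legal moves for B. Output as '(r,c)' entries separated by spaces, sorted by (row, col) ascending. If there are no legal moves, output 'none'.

(1,1): flips 1 -> legal
(1,2): flips 2 -> legal
(1,3): flips 1 -> legal
(1,4): no bracket -> illegal
(1,5): flips 1 -> legal
(2,1): flips 1 -> legal
(2,5): no bracket -> illegal
(3,1): flips 1 -> legal
(3,4): no bracket -> illegal
(3,5): no bracket -> illegal
(4,1): no bracket -> illegal

Answer: (1,1) (1,2) (1,3) (1,5) (2,1) (3,1)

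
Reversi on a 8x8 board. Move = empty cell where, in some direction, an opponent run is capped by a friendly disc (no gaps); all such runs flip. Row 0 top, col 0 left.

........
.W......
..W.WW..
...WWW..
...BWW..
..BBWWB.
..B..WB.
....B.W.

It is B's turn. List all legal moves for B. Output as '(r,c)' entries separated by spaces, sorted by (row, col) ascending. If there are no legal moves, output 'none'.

Answer: (0,0) (1,6) (2,3) (2,6) (4,6) (6,4)

Derivation:
(0,0): flips 5 -> legal
(0,1): no bracket -> illegal
(0,2): no bracket -> illegal
(1,0): no bracket -> illegal
(1,2): no bracket -> illegal
(1,3): no bracket -> illegal
(1,4): no bracket -> illegal
(1,5): no bracket -> illegal
(1,6): flips 2 -> legal
(2,0): no bracket -> illegal
(2,1): no bracket -> illegal
(2,3): flips 3 -> legal
(2,6): flips 2 -> legal
(3,1): no bracket -> illegal
(3,2): no bracket -> illegal
(3,6): no bracket -> illegal
(4,2): no bracket -> illegal
(4,6): flips 2 -> legal
(6,3): no bracket -> illegal
(6,4): flips 1 -> legal
(6,7): no bracket -> illegal
(7,5): no bracket -> illegal
(7,7): no bracket -> illegal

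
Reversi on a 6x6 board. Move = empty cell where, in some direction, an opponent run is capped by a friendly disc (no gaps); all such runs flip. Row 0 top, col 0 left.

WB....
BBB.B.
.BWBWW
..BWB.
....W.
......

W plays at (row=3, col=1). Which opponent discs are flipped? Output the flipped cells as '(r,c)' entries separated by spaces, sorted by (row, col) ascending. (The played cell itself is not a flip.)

Dir NW: first cell '.' (not opp) -> no flip
Dir N: opp run (2,1) (1,1) (0,1), next=edge -> no flip
Dir NE: first cell 'W' (not opp) -> no flip
Dir W: first cell '.' (not opp) -> no flip
Dir E: opp run (3,2) capped by W -> flip
Dir SW: first cell '.' (not opp) -> no flip
Dir S: first cell '.' (not opp) -> no flip
Dir SE: first cell '.' (not opp) -> no flip

Answer: (3,2)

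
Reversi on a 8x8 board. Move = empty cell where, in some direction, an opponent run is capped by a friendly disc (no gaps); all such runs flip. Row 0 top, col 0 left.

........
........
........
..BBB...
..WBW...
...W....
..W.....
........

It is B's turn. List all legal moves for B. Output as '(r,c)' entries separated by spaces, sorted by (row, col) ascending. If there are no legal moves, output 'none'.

Answer: (4,1) (4,5) (5,1) (5,2) (5,4) (5,5) (6,3)

Derivation:
(3,1): no bracket -> illegal
(3,5): no bracket -> illegal
(4,1): flips 1 -> legal
(4,5): flips 1 -> legal
(5,1): flips 1 -> legal
(5,2): flips 1 -> legal
(5,4): flips 1 -> legal
(5,5): flips 1 -> legal
(6,1): no bracket -> illegal
(6,3): flips 1 -> legal
(6,4): no bracket -> illegal
(7,1): no bracket -> illegal
(7,2): no bracket -> illegal
(7,3): no bracket -> illegal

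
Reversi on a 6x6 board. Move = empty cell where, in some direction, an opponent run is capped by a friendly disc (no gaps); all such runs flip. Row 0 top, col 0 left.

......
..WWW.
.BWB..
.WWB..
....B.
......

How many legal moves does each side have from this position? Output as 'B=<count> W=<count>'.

-- B to move --
(0,1): flips 1 -> legal
(0,2): no bracket -> illegal
(0,3): flips 2 -> legal
(0,4): no bracket -> illegal
(0,5): flips 1 -> legal
(1,1): flips 1 -> legal
(1,5): no bracket -> illegal
(2,0): no bracket -> illegal
(2,4): no bracket -> illegal
(2,5): no bracket -> illegal
(3,0): flips 2 -> legal
(4,0): no bracket -> illegal
(4,1): flips 2 -> legal
(4,2): no bracket -> illegal
(4,3): flips 1 -> legal
B mobility = 7
-- W to move --
(1,0): flips 1 -> legal
(1,1): flips 1 -> legal
(2,0): flips 1 -> legal
(2,4): flips 1 -> legal
(3,0): flips 1 -> legal
(3,4): flips 2 -> legal
(3,5): no bracket -> illegal
(4,2): no bracket -> illegal
(4,3): flips 2 -> legal
(4,5): no bracket -> illegal
(5,3): no bracket -> illegal
(5,4): no bracket -> illegal
(5,5): flips 2 -> legal
W mobility = 8

Answer: B=7 W=8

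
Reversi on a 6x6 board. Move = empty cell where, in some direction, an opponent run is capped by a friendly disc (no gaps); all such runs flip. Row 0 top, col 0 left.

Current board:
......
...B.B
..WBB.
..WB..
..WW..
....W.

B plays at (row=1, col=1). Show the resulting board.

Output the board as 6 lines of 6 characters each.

Place B at (1,1); scan 8 dirs for brackets.
Dir NW: first cell '.' (not opp) -> no flip
Dir N: first cell '.' (not opp) -> no flip
Dir NE: first cell '.' (not opp) -> no flip
Dir W: first cell '.' (not opp) -> no flip
Dir E: first cell '.' (not opp) -> no flip
Dir SW: first cell '.' (not opp) -> no flip
Dir S: first cell '.' (not opp) -> no flip
Dir SE: opp run (2,2) capped by B -> flip
All flips: (2,2)

Answer: ......
.B.B.B
..BBB.
..WB..
..WW..
....W.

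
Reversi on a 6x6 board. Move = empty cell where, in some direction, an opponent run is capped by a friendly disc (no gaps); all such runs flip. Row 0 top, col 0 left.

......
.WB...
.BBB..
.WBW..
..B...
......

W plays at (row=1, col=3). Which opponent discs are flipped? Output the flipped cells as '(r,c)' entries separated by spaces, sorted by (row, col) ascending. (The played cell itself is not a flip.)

Dir NW: first cell '.' (not opp) -> no flip
Dir N: first cell '.' (not opp) -> no flip
Dir NE: first cell '.' (not opp) -> no flip
Dir W: opp run (1,2) capped by W -> flip
Dir E: first cell '.' (not opp) -> no flip
Dir SW: opp run (2,2) capped by W -> flip
Dir S: opp run (2,3) capped by W -> flip
Dir SE: first cell '.' (not opp) -> no flip

Answer: (1,2) (2,2) (2,3)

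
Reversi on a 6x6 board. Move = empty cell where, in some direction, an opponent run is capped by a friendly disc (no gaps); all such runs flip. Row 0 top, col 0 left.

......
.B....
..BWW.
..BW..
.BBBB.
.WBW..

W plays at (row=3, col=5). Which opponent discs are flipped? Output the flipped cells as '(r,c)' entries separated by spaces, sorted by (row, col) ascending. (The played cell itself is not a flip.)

Answer: (4,4)

Derivation:
Dir NW: first cell 'W' (not opp) -> no flip
Dir N: first cell '.' (not opp) -> no flip
Dir NE: edge -> no flip
Dir W: first cell '.' (not opp) -> no flip
Dir E: edge -> no flip
Dir SW: opp run (4,4) capped by W -> flip
Dir S: first cell '.' (not opp) -> no flip
Dir SE: edge -> no flip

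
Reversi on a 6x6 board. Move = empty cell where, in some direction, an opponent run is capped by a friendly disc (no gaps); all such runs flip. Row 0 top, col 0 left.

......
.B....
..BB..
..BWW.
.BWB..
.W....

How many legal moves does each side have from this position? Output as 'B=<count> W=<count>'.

Answer: B=5 W=8

Derivation:
-- B to move --
(2,4): no bracket -> illegal
(2,5): flips 1 -> legal
(3,1): no bracket -> illegal
(3,5): flips 2 -> legal
(4,0): no bracket -> illegal
(4,4): flips 1 -> legal
(4,5): flips 1 -> legal
(5,0): no bracket -> illegal
(5,2): flips 1 -> legal
(5,3): no bracket -> illegal
B mobility = 5
-- W to move --
(0,0): flips 2 -> legal
(0,1): no bracket -> illegal
(0,2): no bracket -> illegal
(1,0): no bracket -> illegal
(1,2): flips 3 -> legal
(1,3): flips 1 -> legal
(1,4): no bracket -> illegal
(2,0): no bracket -> illegal
(2,1): no bracket -> illegal
(2,4): no bracket -> illegal
(3,0): no bracket -> illegal
(3,1): flips 2 -> legal
(4,0): flips 1 -> legal
(4,4): flips 1 -> legal
(5,0): no bracket -> illegal
(5,2): flips 1 -> legal
(5,3): flips 1 -> legal
(5,4): no bracket -> illegal
W mobility = 8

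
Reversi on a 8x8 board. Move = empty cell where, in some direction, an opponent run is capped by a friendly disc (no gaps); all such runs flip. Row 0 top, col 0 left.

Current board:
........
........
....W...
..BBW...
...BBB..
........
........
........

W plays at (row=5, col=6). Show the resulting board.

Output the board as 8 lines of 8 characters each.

Answer: ........
........
....W...
..BBW...
...BBW..
......W.
........
........

Derivation:
Place W at (5,6); scan 8 dirs for brackets.
Dir NW: opp run (4,5) capped by W -> flip
Dir N: first cell '.' (not opp) -> no flip
Dir NE: first cell '.' (not opp) -> no flip
Dir W: first cell '.' (not opp) -> no flip
Dir E: first cell '.' (not opp) -> no flip
Dir SW: first cell '.' (not opp) -> no flip
Dir S: first cell '.' (not opp) -> no flip
Dir SE: first cell '.' (not opp) -> no flip
All flips: (4,5)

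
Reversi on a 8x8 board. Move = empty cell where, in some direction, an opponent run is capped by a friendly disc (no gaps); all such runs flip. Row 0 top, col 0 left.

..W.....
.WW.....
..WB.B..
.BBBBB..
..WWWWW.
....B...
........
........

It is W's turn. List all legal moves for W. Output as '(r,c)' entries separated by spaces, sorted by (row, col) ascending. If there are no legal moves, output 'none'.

Answer: (1,3) (1,5) (1,6) (2,0) (2,1) (2,4) (2,6) (4,0) (6,3) (6,4) (6,5)

Derivation:
(1,3): flips 2 -> legal
(1,4): no bracket -> illegal
(1,5): flips 2 -> legal
(1,6): flips 2 -> legal
(2,0): flips 1 -> legal
(2,1): flips 1 -> legal
(2,4): flips 4 -> legal
(2,6): flips 1 -> legal
(3,0): no bracket -> illegal
(3,6): no bracket -> illegal
(4,0): flips 1 -> legal
(4,1): no bracket -> illegal
(5,3): no bracket -> illegal
(5,5): no bracket -> illegal
(6,3): flips 1 -> legal
(6,4): flips 1 -> legal
(6,5): flips 1 -> legal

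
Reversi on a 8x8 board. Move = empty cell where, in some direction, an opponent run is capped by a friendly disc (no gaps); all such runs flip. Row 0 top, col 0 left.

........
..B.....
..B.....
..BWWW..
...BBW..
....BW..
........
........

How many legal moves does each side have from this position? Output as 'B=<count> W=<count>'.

Answer: B=8 W=7

Derivation:
-- B to move --
(2,3): flips 1 -> legal
(2,4): flips 1 -> legal
(2,5): flips 1 -> legal
(2,6): flips 1 -> legal
(3,6): flips 4 -> legal
(4,2): no bracket -> illegal
(4,6): flips 1 -> legal
(5,6): flips 1 -> legal
(6,4): no bracket -> illegal
(6,5): no bracket -> illegal
(6,6): flips 1 -> legal
B mobility = 8
-- W to move --
(0,1): no bracket -> illegal
(0,2): no bracket -> illegal
(0,3): no bracket -> illegal
(1,1): flips 1 -> legal
(1,3): no bracket -> illegal
(2,1): no bracket -> illegal
(2,3): no bracket -> illegal
(3,1): flips 1 -> legal
(4,1): no bracket -> illegal
(4,2): flips 2 -> legal
(5,2): flips 1 -> legal
(5,3): flips 3 -> legal
(6,3): flips 1 -> legal
(6,4): flips 2 -> legal
(6,5): no bracket -> illegal
W mobility = 7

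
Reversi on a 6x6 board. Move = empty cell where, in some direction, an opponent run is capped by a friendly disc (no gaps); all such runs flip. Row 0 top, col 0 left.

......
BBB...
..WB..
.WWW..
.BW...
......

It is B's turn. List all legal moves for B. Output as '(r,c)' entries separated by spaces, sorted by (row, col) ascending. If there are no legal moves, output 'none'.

Answer: (2,1) (4,3) (4,4) (5,2)

Derivation:
(1,3): no bracket -> illegal
(2,0): no bracket -> illegal
(2,1): flips 2 -> legal
(2,4): no bracket -> illegal
(3,0): no bracket -> illegal
(3,4): no bracket -> illegal
(4,0): no bracket -> illegal
(4,3): flips 2 -> legal
(4,4): flips 2 -> legal
(5,1): no bracket -> illegal
(5,2): flips 3 -> legal
(5,3): no bracket -> illegal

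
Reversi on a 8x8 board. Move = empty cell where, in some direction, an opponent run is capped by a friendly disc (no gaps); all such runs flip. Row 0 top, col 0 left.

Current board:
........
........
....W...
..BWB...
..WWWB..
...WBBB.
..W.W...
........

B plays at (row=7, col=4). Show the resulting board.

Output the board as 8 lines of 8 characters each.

Place B at (7,4); scan 8 dirs for brackets.
Dir NW: first cell '.' (not opp) -> no flip
Dir N: opp run (6,4) capped by B -> flip
Dir NE: first cell '.' (not opp) -> no flip
Dir W: first cell '.' (not opp) -> no flip
Dir E: first cell '.' (not opp) -> no flip
Dir SW: edge -> no flip
Dir S: edge -> no flip
Dir SE: edge -> no flip
All flips: (6,4)

Answer: ........
........
....W...
..BWB...
..WWWB..
...WBBB.
..W.B...
....B...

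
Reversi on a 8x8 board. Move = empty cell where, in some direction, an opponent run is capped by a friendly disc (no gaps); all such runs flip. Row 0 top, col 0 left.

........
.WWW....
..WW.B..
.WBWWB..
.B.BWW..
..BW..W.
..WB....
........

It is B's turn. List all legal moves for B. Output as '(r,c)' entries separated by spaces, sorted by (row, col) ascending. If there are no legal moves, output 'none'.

Answer: (0,2) (0,3) (1,4) (2,1) (3,0) (4,6) (5,4) (5,5) (6,1) (7,1) (7,2)

Derivation:
(0,0): no bracket -> illegal
(0,1): no bracket -> illegal
(0,2): flips 2 -> legal
(0,3): flips 3 -> legal
(0,4): no bracket -> illegal
(1,0): no bracket -> illegal
(1,4): flips 1 -> legal
(2,0): no bracket -> illegal
(2,1): flips 1 -> legal
(2,4): no bracket -> illegal
(3,0): flips 1 -> legal
(3,6): no bracket -> illegal
(4,0): no bracket -> illegal
(4,2): no bracket -> illegal
(4,6): flips 2 -> legal
(4,7): no bracket -> illegal
(5,1): no bracket -> illegal
(5,4): flips 1 -> legal
(5,5): flips 1 -> legal
(5,7): no bracket -> illegal
(6,1): flips 1 -> legal
(6,4): no bracket -> illegal
(6,5): no bracket -> illegal
(6,6): no bracket -> illegal
(6,7): no bracket -> illegal
(7,1): flips 3 -> legal
(7,2): flips 1 -> legal
(7,3): no bracket -> illegal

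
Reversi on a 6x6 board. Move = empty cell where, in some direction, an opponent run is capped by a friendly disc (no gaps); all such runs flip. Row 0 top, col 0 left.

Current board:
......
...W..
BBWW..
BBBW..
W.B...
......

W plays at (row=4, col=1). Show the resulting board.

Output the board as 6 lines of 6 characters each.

Answer: ......
...W..
BBWW..
BBWW..
WWB...
......

Derivation:
Place W at (4,1); scan 8 dirs for brackets.
Dir NW: opp run (3,0), next=edge -> no flip
Dir N: opp run (3,1) (2,1), next='.' -> no flip
Dir NE: opp run (3,2) capped by W -> flip
Dir W: first cell 'W' (not opp) -> no flip
Dir E: opp run (4,2), next='.' -> no flip
Dir SW: first cell '.' (not opp) -> no flip
Dir S: first cell '.' (not opp) -> no flip
Dir SE: first cell '.' (not opp) -> no flip
All flips: (3,2)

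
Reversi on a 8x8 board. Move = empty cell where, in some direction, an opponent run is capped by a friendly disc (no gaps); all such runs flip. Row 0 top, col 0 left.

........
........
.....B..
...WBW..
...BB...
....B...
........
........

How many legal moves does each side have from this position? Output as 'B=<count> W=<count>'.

-- B to move --
(2,2): flips 1 -> legal
(2,3): flips 1 -> legal
(2,4): no bracket -> illegal
(2,6): flips 1 -> legal
(3,2): flips 1 -> legal
(3,6): flips 1 -> legal
(4,2): no bracket -> illegal
(4,5): flips 1 -> legal
(4,6): no bracket -> illegal
B mobility = 6
-- W to move --
(1,4): no bracket -> illegal
(1,5): flips 1 -> legal
(1,6): no bracket -> illegal
(2,3): no bracket -> illegal
(2,4): no bracket -> illegal
(2,6): no bracket -> illegal
(3,2): no bracket -> illegal
(3,6): no bracket -> illegal
(4,2): no bracket -> illegal
(4,5): no bracket -> illegal
(5,2): no bracket -> illegal
(5,3): flips 2 -> legal
(5,5): flips 1 -> legal
(6,3): no bracket -> illegal
(6,4): no bracket -> illegal
(6,5): no bracket -> illegal
W mobility = 3

Answer: B=6 W=3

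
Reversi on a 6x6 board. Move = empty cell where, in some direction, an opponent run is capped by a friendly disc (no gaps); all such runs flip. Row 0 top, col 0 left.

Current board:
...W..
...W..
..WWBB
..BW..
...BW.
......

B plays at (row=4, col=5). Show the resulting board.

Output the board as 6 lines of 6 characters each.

Answer: ...W..
...W..
..WWBB
..BW..
...BBB
......

Derivation:
Place B at (4,5); scan 8 dirs for brackets.
Dir NW: first cell '.' (not opp) -> no flip
Dir N: first cell '.' (not opp) -> no flip
Dir NE: edge -> no flip
Dir W: opp run (4,4) capped by B -> flip
Dir E: edge -> no flip
Dir SW: first cell '.' (not opp) -> no flip
Dir S: first cell '.' (not opp) -> no flip
Dir SE: edge -> no flip
All flips: (4,4)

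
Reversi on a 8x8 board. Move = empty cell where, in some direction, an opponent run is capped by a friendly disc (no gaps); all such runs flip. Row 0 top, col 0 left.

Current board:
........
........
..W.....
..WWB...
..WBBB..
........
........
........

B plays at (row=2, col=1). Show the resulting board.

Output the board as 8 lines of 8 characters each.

Place B at (2,1); scan 8 dirs for brackets.
Dir NW: first cell '.' (not opp) -> no flip
Dir N: first cell '.' (not opp) -> no flip
Dir NE: first cell '.' (not opp) -> no flip
Dir W: first cell '.' (not opp) -> no flip
Dir E: opp run (2,2), next='.' -> no flip
Dir SW: first cell '.' (not opp) -> no flip
Dir S: first cell '.' (not opp) -> no flip
Dir SE: opp run (3,2) capped by B -> flip
All flips: (3,2)

Answer: ........
........
.BW.....
..BWB...
..WBBB..
........
........
........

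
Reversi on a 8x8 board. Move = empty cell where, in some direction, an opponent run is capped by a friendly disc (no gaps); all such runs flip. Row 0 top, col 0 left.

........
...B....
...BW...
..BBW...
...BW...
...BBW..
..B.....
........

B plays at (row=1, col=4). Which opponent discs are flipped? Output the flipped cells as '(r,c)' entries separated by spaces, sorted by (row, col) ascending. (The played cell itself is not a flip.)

Answer: (2,4) (3,4) (4,4)

Derivation:
Dir NW: first cell '.' (not opp) -> no flip
Dir N: first cell '.' (not opp) -> no flip
Dir NE: first cell '.' (not opp) -> no flip
Dir W: first cell 'B' (not opp) -> no flip
Dir E: first cell '.' (not opp) -> no flip
Dir SW: first cell 'B' (not opp) -> no flip
Dir S: opp run (2,4) (3,4) (4,4) capped by B -> flip
Dir SE: first cell '.' (not opp) -> no flip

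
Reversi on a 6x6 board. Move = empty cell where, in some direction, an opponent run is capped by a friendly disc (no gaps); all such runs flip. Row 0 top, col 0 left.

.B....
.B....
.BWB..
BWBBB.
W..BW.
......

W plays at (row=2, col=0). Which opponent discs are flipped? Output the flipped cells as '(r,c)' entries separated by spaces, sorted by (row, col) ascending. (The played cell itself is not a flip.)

Dir NW: edge -> no flip
Dir N: first cell '.' (not opp) -> no flip
Dir NE: opp run (1,1), next='.' -> no flip
Dir W: edge -> no flip
Dir E: opp run (2,1) capped by W -> flip
Dir SW: edge -> no flip
Dir S: opp run (3,0) capped by W -> flip
Dir SE: first cell 'W' (not opp) -> no flip

Answer: (2,1) (3,0)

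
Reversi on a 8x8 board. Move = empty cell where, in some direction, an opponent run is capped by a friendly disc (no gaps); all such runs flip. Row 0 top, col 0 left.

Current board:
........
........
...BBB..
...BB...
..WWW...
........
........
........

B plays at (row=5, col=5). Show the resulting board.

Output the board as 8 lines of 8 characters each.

Place B at (5,5); scan 8 dirs for brackets.
Dir NW: opp run (4,4) capped by B -> flip
Dir N: first cell '.' (not opp) -> no flip
Dir NE: first cell '.' (not opp) -> no flip
Dir W: first cell '.' (not opp) -> no flip
Dir E: first cell '.' (not opp) -> no flip
Dir SW: first cell '.' (not opp) -> no flip
Dir S: first cell '.' (not opp) -> no flip
Dir SE: first cell '.' (not opp) -> no flip
All flips: (4,4)

Answer: ........
........
...BBB..
...BB...
..WWB...
.....B..
........
........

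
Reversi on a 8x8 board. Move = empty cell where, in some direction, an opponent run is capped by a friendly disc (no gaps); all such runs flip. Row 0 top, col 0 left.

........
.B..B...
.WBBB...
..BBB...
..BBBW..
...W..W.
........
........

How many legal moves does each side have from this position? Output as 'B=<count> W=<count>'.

-- B to move --
(1,0): flips 1 -> legal
(1,2): no bracket -> illegal
(2,0): flips 1 -> legal
(3,0): no bracket -> illegal
(3,1): flips 1 -> legal
(3,5): no bracket -> illegal
(3,6): no bracket -> illegal
(4,6): flips 1 -> legal
(4,7): no bracket -> illegal
(5,2): no bracket -> illegal
(5,4): no bracket -> illegal
(5,5): no bracket -> illegal
(5,7): no bracket -> illegal
(6,2): flips 1 -> legal
(6,3): flips 1 -> legal
(6,4): flips 1 -> legal
(6,5): no bracket -> illegal
(6,6): no bracket -> illegal
(6,7): flips 2 -> legal
B mobility = 8
-- W to move --
(0,0): no bracket -> illegal
(0,1): flips 1 -> legal
(0,2): no bracket -> illegal
(0,3): no bracket -> illegal
(0,4): no bracket -> illegal
(0,5): no bracket -> illegal
(1,0): no bracket -> illegal
(1,2): flips 2 -> legal
(1,3): flips 3 -> legal
(1,5): no bracket -> illegal
(2,0): no bracket -> illegal
(2,5): flips 3 -> legal
(3,1): flips 1 -> legal
(3,5): flips 1 -> legal
(4,1): flips 3 -> legal
(5,1): no bracket -> illegal
(5,2): no bracket -> illegal
(5,4): flips 2 -> legal
(5,5): no bracket -> illegal
W mobility = 8

Answer: B=8 W=8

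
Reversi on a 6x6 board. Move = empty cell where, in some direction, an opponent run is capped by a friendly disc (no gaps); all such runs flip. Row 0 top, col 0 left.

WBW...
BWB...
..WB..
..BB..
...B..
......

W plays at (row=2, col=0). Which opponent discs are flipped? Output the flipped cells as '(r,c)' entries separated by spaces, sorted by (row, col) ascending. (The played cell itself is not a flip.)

Answer: (1,0)

Derivation:
Dir NW: edge -> no flip
Dir N: opp run (1,0) capped by W -> flip
Dir NE: first cell 'W' (not opp) -> no flip
Dir W: edge -> no flip
Dir E: first cell '.' (not opp) -> no flip
Dir SW: edge -> no flip
Dir S: first cell '.' (not opp) -> no flip
Dir SE: first cell '.' (not opp) -> no flip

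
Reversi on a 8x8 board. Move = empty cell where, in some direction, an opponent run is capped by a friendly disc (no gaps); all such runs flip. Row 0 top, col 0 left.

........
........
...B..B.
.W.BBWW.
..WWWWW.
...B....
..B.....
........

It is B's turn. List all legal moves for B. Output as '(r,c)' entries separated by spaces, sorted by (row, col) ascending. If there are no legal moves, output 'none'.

Answer: (2,0) (3,7) (5,1) (5,2) (5,4) (5,5) (5,6)

Derivation:
(2,0): flips 2 -> legal
(2,1): no bracket -> illegal
(2,2): no bracket -> illegal
(2,4): no bracket -> illegal
(2,5): no bracket -> illegal
(2,7): no bracket -> illegal
(3,0): no bracket -> illegal
(3,2): no bracket -> illegal
(3,7): flips 2 -> legal
(4,0): no bracket -> illegal
(4,1): no bracket -> illegal
(4,7): no bracket -> illegal
(5,1): flips 1 -> legal
(5,2): flips 1 -> legal
(5,4): flips 1 -> legal
(5,5): flips 1 -> legal
(5,6): flips 3 -> legal
(5,7): no bracket -> illegal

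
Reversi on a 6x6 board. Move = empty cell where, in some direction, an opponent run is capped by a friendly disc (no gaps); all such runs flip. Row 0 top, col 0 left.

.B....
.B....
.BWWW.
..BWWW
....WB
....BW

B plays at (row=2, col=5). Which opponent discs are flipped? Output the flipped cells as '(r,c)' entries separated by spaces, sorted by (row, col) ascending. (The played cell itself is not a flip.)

Answer: (2,2) (2,3) (2,4) (3,5)

Derivation:
Dir NW: first cell '.' (not opp) -> no flip
Dir N: first cell '.' (not opp) -> no flip
Dir NE: edge -> no flip
Dir W: opp run (2,4) (2,3) (2,2) capped by B -> flip
Dir E: edge -> no flip
Dir SW: opp run (3,4), next='.' -> no flip
Dir S: opp run (3,5) capped by B -> flip
Dir SE: edge -> no flip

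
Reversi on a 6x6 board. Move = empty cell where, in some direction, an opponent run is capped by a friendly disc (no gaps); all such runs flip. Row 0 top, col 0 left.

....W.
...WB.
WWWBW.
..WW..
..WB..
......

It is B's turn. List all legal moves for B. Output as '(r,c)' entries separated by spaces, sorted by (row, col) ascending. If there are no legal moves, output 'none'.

(0,2): no bracket -> illegal
(0,3): flips 1 -> legal
(0,5): no bracket -> illegal
(1,0): flips 2 -> legal
(1,1): no bracket -> illegal
(1,2): flips 1 -> legal
(1,5): no bracket -> illegal
(2,5): flips 1 -> legal
(3,0): no bracket -> illegal
(3,1): no bracket -> illegal
(3,4): flips 1 -> legal
(3,5): no bracket -> illegal
(4,1): flips 2 -> legal
(4,4): no bracket -> illegal
(5,1): no bracket -> illegal
(5,2): no bracket -> illegal
(5,3): no bracket -> illegal

Answer: (0,3) (1,0) (1,2) (2,5) (3,4) (4,1)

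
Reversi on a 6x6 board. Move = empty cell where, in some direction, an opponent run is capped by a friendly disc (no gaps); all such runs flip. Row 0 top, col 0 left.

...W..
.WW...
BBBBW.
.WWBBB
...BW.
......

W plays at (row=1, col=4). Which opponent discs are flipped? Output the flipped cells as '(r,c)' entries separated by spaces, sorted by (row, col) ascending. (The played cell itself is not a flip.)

Dir NW: first cell 'W' (not opp) -> no flip
Dir N: first cell '.' (not opp) -> no flip
Dir NE: first cell '.' (not opp) -> no flip
Dir W: first cell '.' (not opp) -> no flip
Dir E: first cell '.' (not opp) -> no flip
Dir SW: opp run (2,3) capped by W -> flip
Dir S: first cell 'W' (not opp) -> no flip
Dir SE: first cell '.' (not opp) -> no flip

Answer: (2,3)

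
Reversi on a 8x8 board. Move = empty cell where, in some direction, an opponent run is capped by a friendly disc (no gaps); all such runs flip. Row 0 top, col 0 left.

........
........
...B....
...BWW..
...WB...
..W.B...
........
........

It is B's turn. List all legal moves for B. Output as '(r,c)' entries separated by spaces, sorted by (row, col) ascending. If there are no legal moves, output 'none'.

(2,4): flips 1 -> legal
(2,5): no bracket -> illegal
(2,6): flips 1 -> legal
(3,2): flips 1 -> legal
(3,6): flips 2 -> legal
(4,1): no bracket -> illegal
(4,2): flips 1 -> legal
(4,5): flips 1 -> legal
(4,6): no bracket -> illegal
(5,1): no bracket -> illegal
(5,3): flips 1 -> legal
(6,1): no bracket -> illegal
(6,2): no bracket -> illegal
(6,3): no bracket -> illegal

Answer: (2,4) (2,6) (3,2) (3,6) (4,2) (4,5) (5,3)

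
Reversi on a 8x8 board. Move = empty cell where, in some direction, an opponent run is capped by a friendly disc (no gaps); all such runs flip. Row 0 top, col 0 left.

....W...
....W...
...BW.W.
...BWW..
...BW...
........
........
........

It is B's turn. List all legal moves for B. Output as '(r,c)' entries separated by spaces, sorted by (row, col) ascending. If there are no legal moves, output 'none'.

Answer: (0,5) (1,5) (2,5) (3,6) (4,5) (5,5)

Derivation:
(0,3): no bracket -> illegal
(0,5): flips 1 -> legal
(1,3): no bracket -> illegal
(1,5): flips 1 -> legal
(1,6): no bracket -> illegal
(1,7): no bracket -> illegal
(2,5): flips 2 -> legal
(2,7): no bracket -> illegal
(3,6): flips 2 -> legal
(3,7): no bracket -> illegal
(4,5): flips 2 -> legal
(4,6): no bracket -> illegal
(5,3): no bracket -> illegal
(5,4): no bracket -> illegal
(5,5): flips 1 -> legal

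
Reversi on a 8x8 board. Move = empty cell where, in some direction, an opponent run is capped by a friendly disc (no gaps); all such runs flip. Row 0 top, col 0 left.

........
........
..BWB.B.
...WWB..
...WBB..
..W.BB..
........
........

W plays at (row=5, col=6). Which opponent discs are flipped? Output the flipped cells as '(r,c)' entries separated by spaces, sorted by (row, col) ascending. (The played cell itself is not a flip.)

Dir NW: opp run (4,5) capped by W -> flip
Dir N: first cell '.' (not opp) -> no flip
Dir NE: first cell '.' (not opp) -> no flip
Dir W: opp run (5,5) (5,4), next='.' -> no flip
Dir E: first cell '.' (not opp) -> no flip
Dir SW: first cell '.' (not opp) -> no flip
Dir S: first cell '.' (not opp) -> no flip
Dir SE: first cell '.' (not opp) -> no flip

Answer: (4,5)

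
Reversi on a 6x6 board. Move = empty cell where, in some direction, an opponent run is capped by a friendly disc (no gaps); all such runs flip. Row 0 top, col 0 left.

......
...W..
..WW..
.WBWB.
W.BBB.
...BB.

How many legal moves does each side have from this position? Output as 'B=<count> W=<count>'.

-- B to move --
(0,2): no bracket -> illegal
(0,3): flips 3 -> legal
(0,4): no bracket -> illegal
(1,1): flips 2 -> legal
(1,2): flips 2 -> legal
(1,4): flips 1 -> legal
(2,0): flips 1 -> legal
(2,1): no bracket -> illegal
(2,4): flips 1 -> legal
(3,0): flips 1 -> legal
(4,1): no bracket -> illegal
(5,0): no bracket -> illegal
(5,1): no bracket -> illegal
B mobility = 7
-- W to move --
(2,1): no bracket -> illegal
(2,4): no bracket -> illegal
(2,5): no bracket -> illegal
(3,5): flips 1 -> legal
(4,1): flips 1 -> legal
(4,5): flips 1 -> legal
(5,1): flips 1 -> legal
(5,2): flips 2 -> legal
(5,5): flips 1 -> legal
W mobility = 6

Answer: B=7 W=6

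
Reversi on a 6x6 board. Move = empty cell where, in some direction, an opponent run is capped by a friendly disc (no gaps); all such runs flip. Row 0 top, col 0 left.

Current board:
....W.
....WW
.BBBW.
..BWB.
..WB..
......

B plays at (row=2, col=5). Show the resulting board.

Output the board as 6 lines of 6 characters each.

Answer: ....W.
....WW
.BBBBB
..BWB.
..WB..
......

Derivation:
Place B at (2,5); scan 8 dirs for brackets.
Dir NW: opp run (1,4), next='.' -> no flip
Dir N: opp run (1,5), next='.' -> no flip
Dir NE: edge -> no flip
Dir W: opp run (2,4) capped by B -> flip
Dir E: edge -> no flip
Dir SW: first cell 'B' (not opp) -> no flip
Dir S: first cell '.' (not opp) -> no flip
Dir SE: edge -> no flip
All flips: (2,4)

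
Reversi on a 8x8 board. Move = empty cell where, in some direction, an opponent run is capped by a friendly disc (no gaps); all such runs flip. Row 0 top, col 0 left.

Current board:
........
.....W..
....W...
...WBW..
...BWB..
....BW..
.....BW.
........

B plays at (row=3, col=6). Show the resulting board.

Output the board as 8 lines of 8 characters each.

Answer: ........
.....W..
....W...
...WBBB.
...BWB..
....BW..
.....BW.
........

Derivation:
Place B at (3,6); scan 8 dirs for brackets.
Dir NW: first cell '.' (not opp) -> no flip
Dir N: first cell '.' (not opp) -> no flip
Dir NE: first cell '.' (not opp) -> no flip
Dir W: opp run (3,5) capped by B -> flip
Dir E: first cell '.' (not opp) -> no flip
Dir SW: first cell 'B' (not opp) -> no flip
Dir S: first cell '.' (not opp) -> no flip
Dir SE: first cell '.' (not opp) -> no flip
All flips: (3,5)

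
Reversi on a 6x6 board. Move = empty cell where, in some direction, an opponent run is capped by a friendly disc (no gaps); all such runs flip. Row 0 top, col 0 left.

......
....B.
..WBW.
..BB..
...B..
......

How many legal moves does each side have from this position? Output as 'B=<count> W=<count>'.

-- B to move --
(1,1): flips 1 -> legal
(1,2): flips 1 -> legal
(1,3): no bracket -> illegal
(1,5): flips 1 -> legal
(2,1): flips 1 -> legal
(2,5): flips 1 -> legal
(3,1): no bracket -> illegal
(3,4): flips 1 -> legal
(3,5): no bracket -> illegal
B mobility = 6
-- W to move --
(0,3): no bracket -> illegal
(0,4): flips 1 -> legal
(0,5): no bracket -> illegal
(1,2): no bracket -> illegal
(1,3): no bracket -> illegal
(1,5): no bracket -> illegal
(2,1): no bracket -> illegal
(2,5): no bracket -> illegal
(3,1): no bracket -> illegal
(3,4): no bracket -> illegal
(4,1): no bracket -> illegal
(4,2): flips 2 -> legal
(4,4): flips 1 -> legal
(5,2): no bracket -> illegal
(5,3): no bracket -> illegal
(5,4): no bracket -> illegal
W mobility = 3

Answer: B=6 W=3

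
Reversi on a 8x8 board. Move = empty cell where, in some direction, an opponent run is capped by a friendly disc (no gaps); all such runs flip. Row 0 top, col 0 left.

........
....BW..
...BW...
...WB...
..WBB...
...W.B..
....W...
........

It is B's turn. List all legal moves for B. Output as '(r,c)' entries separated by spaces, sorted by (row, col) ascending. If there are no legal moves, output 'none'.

(0,4): no bracket -> illegal
(0,5): no bracket -> illegal
(0,6): no bracket -> illegal
(1,3): no bracket -> illegal
(1,6): flips 1 -> legal
(2,2): flips 1 -> legal
(2,5): flips 1 -> legal
(2,6): no bracket -> illegal
(3,1): no bracket -> illegal
(3,2): flips 1 -> legal
(3,5): no bracket -> illegal
(4,1): flips 1 -> legal
(5,1): no bracket -> illegal
(5,2): no bracket -> illegal
(5,4): no bracket -> illegal
(6,2): flips 1 -> legal
(6,3): flips 1 -> legal
(6,5): no bracket -> illegal
(7,3): flips 1 -> legal
(7,4): no bracket -> illegal
(7,5): no bracket -> illegal

Answer: (1,6) (2,2) (2,5) (3,2) (4,1) (6,2) (6,3) (7,3)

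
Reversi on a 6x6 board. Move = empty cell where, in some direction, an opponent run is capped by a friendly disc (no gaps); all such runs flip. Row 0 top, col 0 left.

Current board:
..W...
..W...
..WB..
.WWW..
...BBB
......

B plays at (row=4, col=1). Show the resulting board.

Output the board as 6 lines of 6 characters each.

Answer: ..W...
..W...
..WB..
.WBW..
.B.BBB
......

Derivation:
Place B at (4,1); scan 8 dirs for brackets.
Dir NW: first cell '.' (not opp) -> no flip
Dir N: opp run (3,1), next='.' -> no flip
Dir NE: opp run (3,2) capped by B -> flip
Dir W: first cell '.' (not opp) -> no flip
Dir E: first cell '.' (not opp) -> no flip
Dir SW: first cell '.' (not opp) -> no flip
Dir S: first cell '.' (not opp) -> no flip
Dir SE: first cell '.' (not opp) -> no flip
All flips: (3,2)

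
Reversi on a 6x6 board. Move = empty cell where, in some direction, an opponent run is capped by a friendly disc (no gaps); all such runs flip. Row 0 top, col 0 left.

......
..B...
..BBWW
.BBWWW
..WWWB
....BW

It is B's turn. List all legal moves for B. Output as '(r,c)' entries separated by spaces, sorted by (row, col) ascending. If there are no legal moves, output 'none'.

Answer: (1,4) (1,5) (4,1) (5,2) (5,3)

Derivation:
(1,3): no bracket -> illegal
(1,4): flips 3 -> legal
(1,5): flips 2 -> legal
(4,1): flips 3 -> legal
(5,1): no bracket -> illegal
(5,2): flips 1 -> legal
(5,3): flips 3 -> legal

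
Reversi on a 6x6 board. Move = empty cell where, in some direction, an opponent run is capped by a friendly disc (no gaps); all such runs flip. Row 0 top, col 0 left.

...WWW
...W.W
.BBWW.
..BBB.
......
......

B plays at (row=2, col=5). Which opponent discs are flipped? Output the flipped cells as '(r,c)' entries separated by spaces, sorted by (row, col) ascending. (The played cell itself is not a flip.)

Answer: (2,3) (2,4)

Derivation:
Dir NW: first cell '.' (not opp) -> no flip
Dir N: opp run (1,5) (0,5), next=edge -> no flip
Dir NE: edge -> no flip
Dir W: opp run (2,4) (2,3) capped by B -> flip
Dir E: edge -> no flip
Dir SW: first cell 'B' (not opp) -> no flip
Dir S: first cell '.' (not opp) -> no flip
Dir SE: edge -> no flip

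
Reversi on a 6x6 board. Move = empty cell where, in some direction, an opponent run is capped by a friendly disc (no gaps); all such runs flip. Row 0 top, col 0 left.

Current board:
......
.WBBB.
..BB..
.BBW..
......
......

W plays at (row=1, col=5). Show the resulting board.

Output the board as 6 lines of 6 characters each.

Place W at (1,5); scan 8 dirs for brackets.
Dir NW: first cell '.' (not opp) -> no flip
Dir N: first cell '.' (not opp) -> no flip
Dir NE: edge -> no flip
Dir W: opp run (1,4) (1,3) (1,2) capped by W -> flip
Dir E: edge -> no flip
Dir SW: first cell '.' (not opp) -> no flip
Dir S: first cell '.' (not opp) -> no flip
Dir SE: edge -> no flip
All flips: (1,2) (1,3) (1,4)

Answer: ......
.WWWWW
..BB..
.BBW..
......
......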